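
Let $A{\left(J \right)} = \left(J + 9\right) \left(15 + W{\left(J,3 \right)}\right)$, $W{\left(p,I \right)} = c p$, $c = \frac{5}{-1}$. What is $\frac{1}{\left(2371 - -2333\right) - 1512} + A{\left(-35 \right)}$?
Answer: $- \frac{15768479}{3192} \approx -4940.0$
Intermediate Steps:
$c = -5$ ($c = 5 \left(-1\right) = -5$)
$W{\left(p,I \right)} = - 5 p$
$A{\left(J \right)} = \left(9 + J\right) \left(15 - 5 J\right)$ ($A{\left(J \right)} = \left(J + 9\right) \left(15 - 5 J\right) = \left(9 + J\right) \left(15 - 5 J\right)$)
$\frac{1}{\left(2371 - -2333\right) - 1512} + A{\left(-35 \right)} = \frac{1}{\left(2371 - -2333\right) - 1512} - \left(-1185 + 6125\right) = \frac{1}{\left(2371 + 2333\right) - 1512} + \left(135 + 1050 - 6125\right) = \frac{1}{4704 - 1512} + \left(135 + 1050 - 6125\right) = \frac{1}{3192} - 4940 = - \frac{15768479}{3192}$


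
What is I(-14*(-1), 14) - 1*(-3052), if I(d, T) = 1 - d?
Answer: 3039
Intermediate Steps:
I(-14*(-1), 14) - 1*(-3052) = (1 - (-14)*(-1)) - 1*(-3052) = (1 - 1*14) + 3052 = (1 - 14) + 3052 = -13 + 3052 = 3039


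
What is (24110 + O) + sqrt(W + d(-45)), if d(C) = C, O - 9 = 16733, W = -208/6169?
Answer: 40852 + I*sqrt(1713828397)/6169 ≈ 40852.0 + 6.7107*I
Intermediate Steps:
W = -208/6169 (W = -208*1/6169 = -208/6169 ≈ -0.033717)
O = 16742 (O = 9 + 16733 = 16742)
(24110 + O) + sqrt(W + d(-45)) = (24110 + 16742) + sqrt(-208/6169 - 45) = 40852 + sqrt(-277813/6169) = 40852 + I*sqrt(1713828397)/6169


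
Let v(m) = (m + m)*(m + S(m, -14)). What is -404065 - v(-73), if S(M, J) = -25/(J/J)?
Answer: -418373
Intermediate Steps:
S(M, J) = -25 (S(M, J) = -25/1 = -25*1 = -25)
v(m) = 2*m*(-25 + m) (v(m) = (m + m)*(m - 25) = (2*m)*(-25 + m) = 2*m*(-25 + m))
-404065 - v(-73) = -404065 - 2*(-73)*(-25 - 73) = -404065 - 2*(-73)*(-98) = -404065 - 1*14308 = -404065 - 14308 = -418373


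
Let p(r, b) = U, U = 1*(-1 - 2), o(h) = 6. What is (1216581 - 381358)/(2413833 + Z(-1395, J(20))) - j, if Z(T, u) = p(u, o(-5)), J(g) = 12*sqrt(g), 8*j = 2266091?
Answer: -2734975878373/9655320 ≈ -2.8326e+5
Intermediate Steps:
j = 2266091/8 (j = (1/8)*2266091 = 2266091/8 ≈ 2.8326e+5)
U = -3 (U = 1*(-3) = -3)
p(r, b) = -3
Z(T, u) = -3
(1216581 - 381358)/(2413833 + Z(-1395, J(20))) - j = (1216581 - 381358)/(2413833 - 3) - 1*2266091/8 = 835223/2413830 - 2266091/8 = -2734975878373/9655320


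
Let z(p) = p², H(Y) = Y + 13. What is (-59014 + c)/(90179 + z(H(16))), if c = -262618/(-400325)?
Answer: -5906129233/9109395375 ≈ -0.64836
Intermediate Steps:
c = 262618/400325 (c = -262618*(-1/400325) = 262618/400325 ≈ 0.65601)
H(Y) = 13 + Y
(-59014 + c)/(90179 + z(H(16))) = (-59014 + 262618/400325)/(90179 + (13 + 16)²) = -23624516932/(400325*(90179 + 29²)) = -23624516932/(400325*(90179 + 841)) = -23624516932/400325/91020 = -23624516932/400325*1/91020 = -5906129233/9109395375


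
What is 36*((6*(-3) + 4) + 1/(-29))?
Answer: -14652/29 ≈ -505.24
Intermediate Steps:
36*((6*(-3) + 4) + 1/(-29)) = 36*((-18 + 4) - 1/29) = 36*(-14 - 1/29) = 36*(-407/29) = -14652/29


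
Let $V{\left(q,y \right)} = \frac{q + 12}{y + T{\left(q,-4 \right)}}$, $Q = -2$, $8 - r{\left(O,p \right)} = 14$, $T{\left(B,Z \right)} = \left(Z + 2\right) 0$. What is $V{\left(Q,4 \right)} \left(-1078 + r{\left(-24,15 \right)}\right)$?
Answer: $-2710$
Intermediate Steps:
$T{\left(B,Z \right)} = 0$ ($T{\left(B,Z \right)} = \left(2 + Z\right) 0 = 0$)
$r{\left(O,p \right)} = -6$ ($r{\left(O,p \right)} = 8 - 14 = -6$)
$V{\left(q,y \right)} = \frac{12 + q}{y}$ ($V{\left(q,y \right)} = \frac{q + 12}{y + 0} = \frac{12 + q}{y}$)
$V{\left(Q,4 \right)} \left(-1078 + r{\left(-24,15 \right)}\right) = \frac{12 - 2}{4} \left(-1078 - 6\right) = \frac{1}{4} \cdot 10 \left(-1084\right) = \frac{5}{2} \left(-1084\right) = -2710$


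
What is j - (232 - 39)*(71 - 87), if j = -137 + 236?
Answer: 3187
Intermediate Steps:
j = 99
j - (232 - 39)*(71 - 87) = 99 - (232 - 39)*(71 - 87) = 99 - 193*(-16) = 99 - 1*(-3088) = 99 + 3088 = 3187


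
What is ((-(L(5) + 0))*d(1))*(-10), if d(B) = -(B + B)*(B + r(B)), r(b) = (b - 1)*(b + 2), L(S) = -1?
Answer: 20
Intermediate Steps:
r(b) = (-1 + b)*(2 + b)
d(B) = -2*B*(-2 + B² + 2*B) (d(B) = -(B + B)*(B + (-2 + B + B²)) = -2*B*(-2 + B² + 2*B))
((-(L(5) + 0))*d(1))*(-10) = ((-(-1 + 0))*(2*1*(2 - 1*1² - 2*1)))*(-10) = ((-1*(-1))*(2*1*(2 - 1*1 - 2)))*(-10) = (1*(2*1*(2 - 1 - 2)))*(-10) = (1*(2*1*(-1)))*(-10) = (1*(-2))*(-10) = -2*(-10) = 20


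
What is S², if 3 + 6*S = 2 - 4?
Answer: 25/36 ≈ 0.69444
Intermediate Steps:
S = -⅚ (S = -½ + (2 - 4)/6 = -½ + (⅙)*(-2) = -½ - ⅓ = -⅚ ≈ -0.83333)
S² = (-⅚)² = 25/36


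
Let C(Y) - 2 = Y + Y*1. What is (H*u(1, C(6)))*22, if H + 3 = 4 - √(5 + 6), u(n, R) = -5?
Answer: -110 + 110*√11 ≈ 254.83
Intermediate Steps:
C(Y) = 2 + 2*Y (C(Y) = 2 + (Y + Y*1) = 2 + (Y + Y) = 2 + 2*Y)
H = 1 - √11 (H = -3 + (4 - √(5 + 6)) = -3 + (4 - √11) = 1 - √11 ≈ -2.3166)
(H*u(1, C(6)))*22 = ((1 - √11)*(-5))*22 = (-5 + 5*√11)*22 = -110 + 110*√11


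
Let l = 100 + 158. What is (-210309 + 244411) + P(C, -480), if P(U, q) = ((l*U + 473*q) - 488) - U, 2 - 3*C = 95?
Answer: -201393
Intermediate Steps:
l = 258
C = -31 (C = 2/3 - 1/3*95 = 2/3 - 95/3 = -31)
P(U, q) = -488 + 257*U + 473*q (P(U, q) = ((258*U + 473*q) - 488) - U = (-488 + 258*U + 473*q) - U = -488 + 257*U + 473*q)
(-210309 + 244411) + P(C, -480) = (-210309 + 244411) + (-488 + 257*(-31) + 473*(-480)) = 34102 + (-488 - 7967 - 227040) = 34102 - 235495 = -201393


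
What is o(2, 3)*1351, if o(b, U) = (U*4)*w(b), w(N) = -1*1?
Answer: -16212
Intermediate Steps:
w(N) = -1
o(b, U) = -4*U (o(b, U) = (U*4)*(-1) = (4*U)*(-1) = -4*U)
o(2, 3)*1351 = -4*3*1351 = -12*1351 = -16212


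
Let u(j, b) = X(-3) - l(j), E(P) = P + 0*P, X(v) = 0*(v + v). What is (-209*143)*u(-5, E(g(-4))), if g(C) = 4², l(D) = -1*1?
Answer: -29887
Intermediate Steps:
l(D) = -1
X(v) = 0 (X(v) = 0*(2*v) = 0)
g(C) = 16
E(P) = P (E(P) = P + 0 = P)
u(j, b) = 1 (u(j, b) = 0 - 1*(-1) = 0 + 1 = 1)
(-209*143)*u(-5, E(g(-4))) = -209*143*1 = -29887*1 = -29887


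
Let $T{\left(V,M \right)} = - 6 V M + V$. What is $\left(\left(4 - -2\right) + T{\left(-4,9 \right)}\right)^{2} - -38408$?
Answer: $85932$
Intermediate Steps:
$T{\left(V,M \right)} = V - 6 M V$ ($T{\left(V,M \right)} = - 6 M V + V = V - 6 M V$)
$\left(\left(4 - -2\right) + T{\left(-4,9 \right)}\right)^{2} - -38408 = \left(\left(4 - -2\right) - 4 \left(1 - 54\right)\right)^{2} - -38408 = \left(\left(4 + 2\right) - 4 \left(1 - 54\right)\right)^{2} + 38408 = \left(6 - -212\right)^{2} + 38408 = \left(6 + 212\right)^{2} + 38408 = 218^{2} + 38408 = 47524 + 38408 = 85932$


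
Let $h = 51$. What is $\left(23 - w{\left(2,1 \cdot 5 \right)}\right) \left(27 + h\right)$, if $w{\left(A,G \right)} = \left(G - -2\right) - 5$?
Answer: $1638$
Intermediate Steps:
$w{\left(A,G \right)} = -3 + G$ ($w{\left(A,G \right)} = \left(G + 2\right) - 5 = \left(2 + G\right) - 5 = -3 + G$)
$\left(23 - w{\left(2,1 \cdot 5 \right)}\right) \left(27 + h\right) = \left(23 - \left(-3 + 1 \cdot 5\right)\right) \left(27 + 51\right) = \left(23 - \left(-3 + 5\right)\right) 78 = \left(23 - 2\right) 78 = 21 \cdot 78 = 1638$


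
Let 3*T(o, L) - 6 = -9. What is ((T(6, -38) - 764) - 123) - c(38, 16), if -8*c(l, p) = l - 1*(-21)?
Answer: -7045/8 ≈ -880.63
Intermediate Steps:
T(o, L) = -1 (T(o, L) = 2 + (1/3)*(-9) = 2 - 3 = -1)
c(l, p) = -21/8 - l/8 (c(l, p) = -(l - 1*(-21))/8 = -(l + 21)/8 = -(21 + l)/8 = -21/8 - l/8)
((T(6, -38) - 764) - 123) - c(38, 16) = ((-1 - 764) - 123) - (-21/8 - 1/8*38) = (-765 - 123) - (-21/8 - 19/4) = -888 - 1*(-59/8) = -888 + 59/8 = -7045/8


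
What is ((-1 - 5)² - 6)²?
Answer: 900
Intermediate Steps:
((-1 - 5)² - 6)² = ((-6)² - 6)² = (36 - 6)² = 30² = 900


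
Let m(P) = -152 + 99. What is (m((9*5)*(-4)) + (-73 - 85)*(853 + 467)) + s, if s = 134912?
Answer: -73701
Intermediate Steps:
m(P) = -53
(m((9*5)*(-4)) + (-73 - 85)*(853 + 467)) + s = (-53 + (-73 - 85)*(853 + 467)) + 134912 = (-53 - 158*1320) + 134912 = (-53 - 208560) + 134912 = -208613 + 134912 = -73701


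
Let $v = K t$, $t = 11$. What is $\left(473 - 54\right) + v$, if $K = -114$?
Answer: $-835$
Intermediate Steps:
$v = -1254$ ($v = \left(-114\right) 11 = -1254$)
$\left(473 - 54\right) + v = \left(473 - 54\right) - 1254 = 419 - 1254 = -835$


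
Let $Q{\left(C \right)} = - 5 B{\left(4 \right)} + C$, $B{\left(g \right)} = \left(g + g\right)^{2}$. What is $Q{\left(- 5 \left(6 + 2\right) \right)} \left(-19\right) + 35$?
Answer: $6875$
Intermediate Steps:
$B{\left(g \right)} = 4 g^{2}$ ($B{\left(g \right)} = \left(2 g\right)^{2} = 4 g^{2}$)
$Q{\left(C \right)} = -320 + C$ ($Q{\left(C \right)} = - 5 \cdot 4 \cdot 4^{2} + C = - 5 \cdot 4 \cdot 16 + C = \left(-5\right) 64 + C = -320 + C$)
$Q{\left(- 5 \left(6 + 2\right) \right)} \left(-19\right) + 35 = \left(-320 - 5 \left(6 + 2\right)\right) \left(-19\right) + 35 = \left(-320 - 40\right) \left(-19\right) + 35 = \left(-360\right) \left(-19\right) + 35 = 6840 + 35 = 6875$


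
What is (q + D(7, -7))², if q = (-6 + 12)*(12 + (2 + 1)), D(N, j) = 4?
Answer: 8836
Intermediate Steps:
q = 90 (q = 6*(12 + 3) = 6*15 = 90)
(q + D(7, -7))² = (90 + 4)² = 94² = 8836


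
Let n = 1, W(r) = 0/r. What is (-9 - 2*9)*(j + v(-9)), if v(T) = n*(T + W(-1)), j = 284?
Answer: -7425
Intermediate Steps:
W(r) = 0
v(T) = T (v(T) = 1*(T + 0) = 1*T = T)
(-9 - 2*9)*(j + v(-9)) = (-9 - 2*9)*(284 - 9) = (-9 - 18)*275 = -27*275 = -7425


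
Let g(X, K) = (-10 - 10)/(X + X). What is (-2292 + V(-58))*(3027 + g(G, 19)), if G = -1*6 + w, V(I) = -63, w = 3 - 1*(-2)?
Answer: -7152135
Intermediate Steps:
w = 5 (w = 3 + 2 = 5)
G = -1 (G = -1*6 + 5 = -6 + 5 = -1)
g(X, K) = -10/X (g(X, K) = -20*1/(2*X) = -10/X)
(-2292 + V(-58))*(3027 + g(G, 19)) = (-2292 - 63)*(3027 - 10/(-1)) = -2355*(3027 - 10*(-1)) = -2355*(3027 + 10) = -2355*3037 = -7152135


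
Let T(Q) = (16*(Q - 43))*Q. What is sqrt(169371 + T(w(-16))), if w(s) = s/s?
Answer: sqrt(168699) ≈ 410.73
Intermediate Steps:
w(s) = 1
T(Q) = Q*(-688 + 16*Q) (T(Q) = (16*(-43 + Q))*Q = (-688 + 16*Q)*Q = Q*(-688 + 16*Q))
sqrt(169371 + T(w(-16))) = sqrt(169371 + 16*1*(-43 + 1)) = sqrt(169371 + 16*1*(-42)) = sqrt(169371 - 672) = sqrt(168699)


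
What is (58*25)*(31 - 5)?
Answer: 37700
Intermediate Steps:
(58*25)*(31 - 5) = 1450*26 = 37700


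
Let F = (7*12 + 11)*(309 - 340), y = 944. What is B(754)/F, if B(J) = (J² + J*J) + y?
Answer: -1137976/2945 ≈ -386.41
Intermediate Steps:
B(J) = 944 + 2*J² (B(J) = (J² + J*J) + 944 = (J² + J²) + 944 = 2*J² + 944 = 944 + 2*J²)
F = -2945 (F = (84 + 11)*(-31) = 95*(-31) = -2945)
B(754)/F = (944 + 2*754²)/(-2945) = (944 + 2*568516)*(-1/2945) = (944 + 1137032)*(-1/2945) = 1137976*(-1/2945) = -1137976/2945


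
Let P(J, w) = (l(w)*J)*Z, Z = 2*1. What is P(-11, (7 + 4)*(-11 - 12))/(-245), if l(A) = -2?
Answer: -44/245 ≈ -0.17959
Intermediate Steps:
Z = 2
P(J, w) = -4*J (P(J, w) = -2*J*2 = -4*J)
P(-11, (7 + 4)*(-11 - 12))/(-245) = -4*(-11)/(-245) = 44*(-1/245) = -44/245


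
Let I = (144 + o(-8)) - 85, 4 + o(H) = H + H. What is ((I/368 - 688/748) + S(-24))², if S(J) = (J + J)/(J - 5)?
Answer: 2819313004561/3982674800896 ≈ 0.70789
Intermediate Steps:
o(H) = -4 + 2*H (o(H) = -4 + (H + H) = -4 + 2*H)
I = 39 (I = (144 + (-4 + 2*(-8))) - 85 = (144 + (-4 - 16)) - 85 = (144 - 20) - 85 = 124 - 85 = 39)
S(J) = 2*J/(-5 + J) (S(J) = (2*J)/(-5 + J) = 2*J/(-5 + J))
((I/368 - 688/748) + S(-24))² = ((39/368 - 688/748) + 2*(-24)/(-5 - 24))² = ((39*(1/368) - 688*1/748) + 2*(-24)/(-29))² = ((39/368 - 172/187) + 2*(-24)*(-1/29))² = (-56003/68816 + 48/29)² = (1679081/1995664)² = 2819313004561/3982674800896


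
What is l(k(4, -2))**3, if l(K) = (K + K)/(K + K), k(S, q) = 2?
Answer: 1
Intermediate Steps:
l(K) = 1 (l(K) = (2*K)/((2*K)) = (2*K)*(1/(2*K)) = 1)
l(k(4, -2))**3 = 1**3 = 1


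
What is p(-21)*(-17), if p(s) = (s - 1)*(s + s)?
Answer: -15708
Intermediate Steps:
p(s) = 2*s*(-1 + s) (p(s) = (-1 + s)*(2*s) = 2*s*(-1 + s))
p(-21)*(-17) = (2*(-21)*(-1 - 21))*(-17) = (2*(-21)*(-22))*(-17) = 924*(-17) = -15708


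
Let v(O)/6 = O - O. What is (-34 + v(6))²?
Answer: 1156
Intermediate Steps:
v(O) = 0 (v(O) = 6*(O - O) = 6*0 = 0)
(-34 + v(6))² = (-34 + 0)² = (-34)² = 1156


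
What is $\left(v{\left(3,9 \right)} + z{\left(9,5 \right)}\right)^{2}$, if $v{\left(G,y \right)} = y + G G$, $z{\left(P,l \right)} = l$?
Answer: $529$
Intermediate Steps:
$v{\left(G,y \right)} = y + G^{2}$
$\left(v{\left(3,9 \right)} + z{\left(9,5 \right)}\right)^{2} = \left(\left(9 + 3^{2}\right) + 5\right)^{2} = \left(\left(9 + 9\right) + 5\right)^{2} = \left(18 + 5\right)^{2} = 23^{2} = 529$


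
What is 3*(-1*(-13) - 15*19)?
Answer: -816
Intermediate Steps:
3*(-1*(-13) - 15*19) = 3*(13 - 285) = 3*(-272) = -816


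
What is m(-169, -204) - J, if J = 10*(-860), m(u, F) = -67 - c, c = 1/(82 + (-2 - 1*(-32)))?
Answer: 955695/112 ≈ 8533.0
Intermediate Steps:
c = 1/112 (c = 1/(82 + (-2 + 32)) = 1/(82 + 30) = 1/112 ≈ 0.0089286)
m(u, F) = -7505/112 (m(u, F) = -67 - 1*1/112 = -67 - 1/112 = -7505/112)
J = -8600
m(-169, -204) - J = -7505/112 - 1*(-8600) = -7505/112 + 8600 = 955695/112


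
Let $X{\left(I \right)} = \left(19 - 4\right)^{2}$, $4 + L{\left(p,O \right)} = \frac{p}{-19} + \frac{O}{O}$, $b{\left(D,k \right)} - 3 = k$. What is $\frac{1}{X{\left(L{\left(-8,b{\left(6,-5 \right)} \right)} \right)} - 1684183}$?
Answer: $- \frac{1}{1683958} \approx -5.9384 \cdot 10^{-7}$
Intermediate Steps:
$b{\left(D,k \right)} = 3 + k$
$L{\left(p,O \right)} = -3 - \frac{p}{19}$ ($L{\left(p,O \right)} = -4 + \left(\frac{p}{-19} + \frac{O}{O}\right) = -4 + \left(p \left(- \frac{1}{19}\right) + 1\right) = -4 - \left(-1 + \frac{p}{19}\right) = -3 - \frac{p}{19}$)
$X{\left(I \right)} = 225$ ($X{\left(I \right)} = 15^{2} = 225$)
$\frac{1}{X{\left(L{\left(-8,b{\left(6,-5 \right)} \right)} \right)} - 1684183} = \frac{1}{225 - 1684183} = \frac{1}{-1683958} = - \frac{1}{1683958}$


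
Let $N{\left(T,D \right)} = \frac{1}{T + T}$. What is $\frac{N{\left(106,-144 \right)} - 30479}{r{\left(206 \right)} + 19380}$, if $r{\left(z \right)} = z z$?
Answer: $- \frac{6461547}{13104992} \approx -0.49306$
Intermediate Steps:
$r{\left(z \right)} = z^{2}$
$N{\left(T,D \right)} = \frac{1}{2 T}$
$\frac{N{\left(106,-144 \right)} - 30479}{r{\left(206 \right)} + 19380} = \frac{\frac{1}{2 \cdot 106} - 30479}{206^{2} + 19380} = \frac{\frac{1}{2} \cdot \frac{1}{106} - 30479}{42436 + 19380} = \frac{\frac{1}{212} - 30479}{61816} = \left(- \frac{6461547}{212}\right) \frac{1}{61816} = - \frac{6461547}{13104992}$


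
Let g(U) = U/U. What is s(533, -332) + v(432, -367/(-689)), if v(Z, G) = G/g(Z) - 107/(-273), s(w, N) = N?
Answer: -4790330/14469 ≈ -331.08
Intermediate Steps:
g(U) = 1
v(Z, G) = 107/273 + G (v(Z, G) = G/1 - 107/(-273) = G*1 - 107*(-1/273) = G + 107/273 = 107/273 + G)
s(533, -332) + v(432, -367/(-689)) = -332 + (107/273 - 367/(-689)) = -332 + (107/273 - 367*(-1/689)) = -332 + (107/273 + 367/689) = -332 + 13378/14469 = -4790330/14469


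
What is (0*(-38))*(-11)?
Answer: 0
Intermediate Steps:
(0*(-38))*(-11) = 0*(-11) = 0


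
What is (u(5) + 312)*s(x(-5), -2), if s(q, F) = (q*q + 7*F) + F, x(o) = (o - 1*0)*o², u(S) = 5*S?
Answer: 5260233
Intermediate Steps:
x(o) = o³ (x(o) = (o + 0)*o² = o*o² = o³)
s(q, F) = q² + 8*F (s(q, F) = (q² + 7*F) + F = q² + 8*F)
(u(5) + 312)*s(x(-5), -2) = (5*5 + 312)*(((-5)³)² + 8*(-2)) = (25 + 312)*((-125)² - 16) = 337*(15625 - 16) = 337*15609 = 5260233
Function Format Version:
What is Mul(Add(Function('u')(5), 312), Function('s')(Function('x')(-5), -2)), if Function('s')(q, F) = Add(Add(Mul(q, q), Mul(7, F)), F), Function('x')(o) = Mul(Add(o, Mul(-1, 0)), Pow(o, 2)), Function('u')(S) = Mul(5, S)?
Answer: 5260233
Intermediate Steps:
Function('x')(o) = Pow(o, 3) (Function('x')(o) = Mul(Add(o, 0), Pow(o, 2)) = Mul(o, Pow(o, 2)) = Pow(o, 3))
Function('s')(q, F) = Add(Pow(q, 2), Mul(8, F)) (Function('s')(q, F) = Add(Add(Pow(q, 2), Mul(7, F)), F) = Add(Pow(q, 2), Mul(8, F)))
Mul(Add(Function('u')(5), 312), Function('s')(Function('x')(-5), -2)) = Mul(Add(Mul(5, 5), 312), Add(Pow(Pow(-5, 3), 2), Mul(8, -2))) = Mul(Add(25, 312), Add(Pow(-125, 2), -16)) = Mul(337, Add(15625, -16)) = Mul(337, 15609) = 5260233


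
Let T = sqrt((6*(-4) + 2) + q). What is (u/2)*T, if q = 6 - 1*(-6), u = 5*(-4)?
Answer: -10*I*sqrt(10) ≈ -31.623*I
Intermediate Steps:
u = -20
q = 12 (q = 6 + 6 = 12)
T = I*sqrt(10) (T = sqrt((6*(-4) + 2) + 12) = sqrt((-24 + 2) + 12) = sqrt(-22 + 12) = sqrt(-10) = I*sqrt(10) ≈ 3.1623*I)
(u/2)*T = (-20/2)*(I*sqrt(10)) = (-20*1/2)*(I*sqrt(10)) = -10*I*sqrt(10)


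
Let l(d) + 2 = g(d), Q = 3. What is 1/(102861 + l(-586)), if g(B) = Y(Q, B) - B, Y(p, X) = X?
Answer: 1/102859 ≈ 9.7220e-6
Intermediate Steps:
g(B) = 0 (g(B) = B - B = 0)
l(d) = -2 (l(d) = -2 + 0 = -2)
1/(102861 + l(-586)) = 1/(102861 - 2) = 1/102859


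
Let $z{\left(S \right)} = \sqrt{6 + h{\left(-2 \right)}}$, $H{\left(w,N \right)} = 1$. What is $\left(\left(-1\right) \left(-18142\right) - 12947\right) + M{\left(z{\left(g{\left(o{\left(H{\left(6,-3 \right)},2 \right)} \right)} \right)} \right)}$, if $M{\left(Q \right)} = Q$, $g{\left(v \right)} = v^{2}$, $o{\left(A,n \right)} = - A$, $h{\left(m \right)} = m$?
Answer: $5197$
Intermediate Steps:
$z{\left(S \right)} = 2$ ($z{\left(S \right)} = \sqrt{6 - 2} = \sqrt{4} = 2$)
$\left(\left(-1\right) \left(-18142\right) - 12947\right) + M{\left(z{\left(g{\left(o{\left(H{\left(6,-3 \right)},2 \right)} \right)} \right)} \right)} = \left(\left(-1\right) \left(-18142\right) - 12947\right) + 2 = \left(18142 - 12947\right) + 2 = 5195 + 2 = 5197$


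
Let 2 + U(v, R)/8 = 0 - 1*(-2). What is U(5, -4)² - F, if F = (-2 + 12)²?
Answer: -100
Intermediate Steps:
U(v, R) = 0 (U(v, R) = -16 + 8*(0 - 1*(-2)) = -16 + 8*(0 + 2) = -16 + 8*2 = -16 + 16 = 0)
F = 100 (F = 10² = 100)
U(5, -4)² - F = 0² - 1*100 = 0 - 100 = -100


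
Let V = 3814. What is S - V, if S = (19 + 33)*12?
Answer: -3190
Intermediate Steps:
S = 624 (S = 52*12 = 624)
S - V = 624 - 1*3814 = 624 - 3814 = -3190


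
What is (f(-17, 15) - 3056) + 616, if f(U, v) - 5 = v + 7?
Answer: -2413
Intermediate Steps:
f(U, v) = 12 + v (f(U, v) = 5 + (v + 7) = 5 + (7 + v) = 12 + v)
(f(-17, 15) - 3056) + 616 = ((12 + 15) - 3056) + 616 = (27 - 3056) + 616 = -3029 + 616 = -2413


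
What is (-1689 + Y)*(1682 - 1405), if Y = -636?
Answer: -644025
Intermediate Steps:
(-1689 + Y)*(1682 - 1405) = (-1689 - 636)*(1682 - 1405) = -2325*277 = -644025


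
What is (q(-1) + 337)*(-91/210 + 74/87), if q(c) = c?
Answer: 20328/145 ≈ 140.19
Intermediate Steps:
(q(-1) + 337)*(-91/210 + 74/87) = (-1 + 337)*(-91/210 + 74/87) = 336*(-91*1/210 + 74*(1/87)) = 336*(-13/30 + 74/87) = 336*(121/290) = 20328/145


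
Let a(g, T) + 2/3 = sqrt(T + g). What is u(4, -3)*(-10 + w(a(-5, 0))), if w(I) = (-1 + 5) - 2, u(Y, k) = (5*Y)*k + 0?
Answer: 480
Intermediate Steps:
u(Y, k) = 5*Y*k (u(Y, k) = 5*Y*k + 0 = 5*Y*k)
a(g, T) = -2/3 + sqrt(T + g)
w(I) = 2 (w(I) = 4 - 2 = 2)
u(4, -3)*(-10 + w(a(-5, 0))) = (5*4*(-3))*(-10 + 2) = -60*(-8) = 480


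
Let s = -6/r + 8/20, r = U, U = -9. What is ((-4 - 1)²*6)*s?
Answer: 160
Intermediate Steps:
r = -9
s = 16/15 (s = -6/(-9) + 8/20 = -6*(-⅑) + 8*(1/20) = ⅔ + ⅖ = 16/15 ≈ 1.0667)
((-4 - 1)²*6)*s = ((-4 - 1)²*6)*(16/15) = ((-5)²*6)*(16/15) = (25*6)*(16/15) = 150*(16/15) = 160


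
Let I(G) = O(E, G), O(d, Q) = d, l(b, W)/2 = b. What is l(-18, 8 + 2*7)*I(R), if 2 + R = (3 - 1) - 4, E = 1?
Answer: -36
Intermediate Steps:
l(b, W) = 2*b
R = -4 (R = -2 + ((3 - 1) - 4) = -2 + (2 - 4) = -2 - 2 = -4)
I(G) = 1
l(-18, 8 + 2*7)*I(R) = (2*(-18))*1 = -36*1 = -36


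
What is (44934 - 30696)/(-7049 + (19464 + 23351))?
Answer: 791/1987 ≈ 0.39809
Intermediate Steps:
(44934 - 30696)/(-7049 + (19464 + 23351)) = 14238/(-7049 + 42815) = 14238/35766 = 14238*(1/35766) = 791/1987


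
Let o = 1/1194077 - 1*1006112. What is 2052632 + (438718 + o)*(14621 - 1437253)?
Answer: 963852880893087648/1194077 ≈ 8.0719e+11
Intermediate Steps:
o = -1201375198623/1194077 (o = 1/1194077 - 1006112 = -1201375198623/1194077 ≈ -1.0061e+6)
2052632 + (438718 + o)*(14621 - 1437253) = 2052632 + (438718 - 1201375198623/1194077)*(14621 - 1437253) = 2052632 - 677512125337/1194077*(-1422632) = 2052632 + 963850429892426984/1194077 = 963852880893087648/1194077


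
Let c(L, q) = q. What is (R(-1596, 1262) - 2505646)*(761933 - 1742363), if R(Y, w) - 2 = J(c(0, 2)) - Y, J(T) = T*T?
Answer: 2455039858920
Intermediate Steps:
J(T) = T²
R(Y, w) = 6 - Y (R(Y, w) = 2 + (2² - Y) = 2 + (4 - Y) = 6 - Y)
(R(-1596, 1262) - 2505646)*(761933 - 1742363) = ((6 - 1*(-1596)) - 2505646)*(761933 - 1742363) = ((6 + 1596) - 2505646)*(-980430) = (1602 - 2505646)*(-980430) = -2504044*(-980430) = 2455039858920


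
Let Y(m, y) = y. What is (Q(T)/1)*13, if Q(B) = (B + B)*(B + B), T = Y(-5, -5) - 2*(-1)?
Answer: 468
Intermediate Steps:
T = -3 (T = -5 - 2*(-1) = -5 + 2 = -3)
Q(B) = 4*B² (Q(B) = (2*B)*(2*B) = 4*B²)
(Q(T)/1)*13 = ((4*(-3)²)/1)*13 = ((4*9)*1)*13 = (36*1)*13 = 36*13 = 468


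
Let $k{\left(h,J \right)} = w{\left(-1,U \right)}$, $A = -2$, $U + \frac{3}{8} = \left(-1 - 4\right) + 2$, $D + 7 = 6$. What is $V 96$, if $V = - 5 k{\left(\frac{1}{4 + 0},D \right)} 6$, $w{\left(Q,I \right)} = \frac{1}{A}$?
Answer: $1440$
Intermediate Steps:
$D = -1$ ($D = -7 + 6 = -1$)
$U = - \frac{27}{8}$ ($U = - \frac{3}{8} + \left(\left(-1 - 4\right) + 2\right) = - \frac{3}{8} + \left(-5 + 2\right) = - \frac{3}{8} - 3 = - \frac{27}{8} \approx -3.375$)
$w{\left(Q,I \right)} = - \frac{1}{2}$ ($w{\left(Q,I \right)} = \frac{1}{-2} = - \frac{1}{2}$)
$k{\left(h,J \right)} = - \frac{1}{2}$
$V = 15$ ($V = \left(-5\right) \left(- \frac{1}{2}\right) 6 = \frac{5}{2} \cdot 6 = 15$)
$V 96 = 15 \cdot 96 = 1440$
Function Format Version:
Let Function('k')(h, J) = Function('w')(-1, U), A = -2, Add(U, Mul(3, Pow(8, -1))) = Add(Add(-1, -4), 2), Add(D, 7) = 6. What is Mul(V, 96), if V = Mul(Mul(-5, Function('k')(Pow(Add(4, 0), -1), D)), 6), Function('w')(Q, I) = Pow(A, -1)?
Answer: 1440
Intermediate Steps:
D = -1 (D = Add(-7, 6) = -1)
U = Rational(-27, 8) (U = Add(Rational(-3, 8), Add(Add(-1, -4), 2)) = Add(Rational(-3, 8), Add(-5, 2)) = Add(Rational(-3, 8), -3) = Rational(-27, 8) ≈ -3.3750)
Function('w')(Q, I) = Rational(-1, 2) (Function('w')(Q, I) = Pow(-2, -1) = Rational(-1, 2))
Function('k')(h, J) = Rational(-1, 2)
V = 15 (V = Mul(Mul(-5, Rational(-1, 2)), 6) = Mul(Rational(5, 2), 6) = 15)
Mul(V, 96) = Mul(15, 96) = 1440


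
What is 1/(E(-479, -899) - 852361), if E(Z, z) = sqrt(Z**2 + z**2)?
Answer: -852361/726518236679 - sqrt(1037642)/726518236679 ≈ -1.1746e-6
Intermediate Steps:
1/(E(-479, -899) - 852361) = 1/(sqrt((-479)**2 + (-899)**2) - 852361) = 1/(sqrt(229441 + 808201) - 852361) = 1/(sqrt(1037642) - 852361) = 1/(-852361 + sqrt(1037642))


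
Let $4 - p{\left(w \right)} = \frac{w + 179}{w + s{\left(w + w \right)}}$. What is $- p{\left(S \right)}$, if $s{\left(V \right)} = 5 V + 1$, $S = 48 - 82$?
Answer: $- \frac{1637}{373} \approx -4.3887$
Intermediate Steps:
$S = -34$
$s{\left(V \right)} = 1 + 5 V$
$p{\left(w \right)} = 4 - \frac{179 + w}{1 + 11 w}$ ($p{\left(w \right)} = 4 - \frac{w + 179}{w + \left(1 + 5 \left(w + w\right)\right)} = 4 - \frac{179 + w}{w + \left(1 + 5 \cdot 2 w\right)} = 4 - \frac{179 + w}{w + \left(1 + 10 w\right)} = 4 - \frac{179 + w}{1 + 11 w}$)
$- p{\left(S \right)} = - \frac{-175 + 43 \left(-34\right)}{1 + 11 \left(-34\right)} = - \frac{-175 - 1462}{1 - 374} = - \frac{-1637}{-373} = - \frac{\left(-1\right) \left(-1637\right)}{373} = \left(-1\right) \frac{1637}{373} = - \frac{1637}{373}$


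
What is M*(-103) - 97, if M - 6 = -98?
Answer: 9379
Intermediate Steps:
M = -92 (M = 6 - 98 = -92)
M*(-103) - 97 = -92*(-103) - 97 = 9476 - 97 = 9379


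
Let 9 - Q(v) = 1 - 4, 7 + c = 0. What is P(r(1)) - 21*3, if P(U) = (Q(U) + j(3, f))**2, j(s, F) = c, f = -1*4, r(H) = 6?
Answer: -38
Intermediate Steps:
c = -7 (c = -7 + 0 = -7)
f = -4
Q(v) = 12 (Q(v) = 9 - (1 - 4) = 9 - 1*(-3) = 9 + 3 = 12)
j(s, F) = -7
P(U) = 25 (P(U) = (12 - 7)**2 = 5**2 = 25)
P(r(1)) - 21*3 = 25 - 21*3 = 25 - 63 = -38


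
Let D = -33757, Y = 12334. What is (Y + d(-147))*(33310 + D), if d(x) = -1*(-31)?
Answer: -5527155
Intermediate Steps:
d(x) = 31
(Y + d(-147))*(33310 + D) = (12334 + 31)*(33310 - 33757) = 12365*(-447) = -5527155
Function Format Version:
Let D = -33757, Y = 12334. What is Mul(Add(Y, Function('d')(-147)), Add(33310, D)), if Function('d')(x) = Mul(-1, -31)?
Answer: -5527155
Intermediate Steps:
Function('d')(x) = 31
Mul(Add(Y, Function('d')(-147)), Add(33310, D)) = Mul(Add(12334, 31), Add(33310, -33757)) = Mul(12365, -447) = -5527155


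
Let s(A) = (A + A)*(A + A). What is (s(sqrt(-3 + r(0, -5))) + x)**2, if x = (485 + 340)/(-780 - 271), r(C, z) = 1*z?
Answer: 1187284849/1104601 ≈ 1074.9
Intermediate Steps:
r(C, z) = z
x = -825/1051 (x = 825/(-1051) = 825*(-1/1051) = -825/1051 ≈ -0.78497)
s(A) = 4*A**2 (s(A) = (2*A)*(2*A) = 4*A**2)
(s(sqrt(-3 + r(0, -5))) + x)**2 = (4*(sqrt(-3 - 5))**2 - 825/1051)**2 = (4*(sqrt(-8))**2 - 825/1051)**2 = (4*(2*I*sqrt(2))**2 - 825/1051)**2 = (4*(-8) - 825/1051)**2 = (-32 - 825/1051)**2 = (-34457/1051)**2 = 1187284849/1104601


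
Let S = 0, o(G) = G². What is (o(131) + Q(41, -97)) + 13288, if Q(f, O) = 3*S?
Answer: 30449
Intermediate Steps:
Q(f, O) = 0 (Q(f, O) = 3*0 = 0)
(o(131) + Q(41, -97)) + 13288 = (131² + 0) + 13288 = (17161 + 0) + 13288 = 17161 + 13288 = 30449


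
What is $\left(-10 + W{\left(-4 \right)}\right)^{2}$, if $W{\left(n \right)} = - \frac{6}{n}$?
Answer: $\frac{289}{4} \approx 72.25$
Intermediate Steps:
$\left(-10 + W{\left(-4 \right)}\right)^{2} = \left(-10 - \frac{6}{-4}\right)^{2} = \left(-10 - - \frac{3}{2}\right)^{2} = \left(-10 + \frac{3}{2}\right)^{2} = \left(- \frac{17}{2}\right)^{2} = \frac{289}{4}$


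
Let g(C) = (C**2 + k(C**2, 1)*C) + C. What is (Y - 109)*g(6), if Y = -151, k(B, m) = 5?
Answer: -18720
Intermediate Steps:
g(C) = C**2 + 6*C (g(C) = (C**2 + 5*C) + C = C**2 + 6*C)
(Y - 109)*g(6) = (-151 - 109)*(6*(6 + 6)) = -1560*12 = -260*72 = -18720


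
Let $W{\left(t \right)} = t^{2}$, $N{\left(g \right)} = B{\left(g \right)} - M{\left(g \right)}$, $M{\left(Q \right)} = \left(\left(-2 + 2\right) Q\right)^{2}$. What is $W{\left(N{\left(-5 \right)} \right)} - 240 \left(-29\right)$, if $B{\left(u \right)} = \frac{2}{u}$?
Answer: $\frac{174004}{25} \approx 6960.2$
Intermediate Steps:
$M{\left(Q \right)} = 0$ ($M{\left(Q \right)} = \left(0 Q\right)^{2} = 0^{2} = 0$)
$N{\left(g \right)} = \frac{2}{g}$ ($N{\left(g \right)} = \frac{2}{g} - 0 = \frac{2}{g} + 0 = \frac{2}{g}$)
$W{\left(N{\left(-5 \right)} \right)} - 240 \left(-29\right) = \left(\frac{2}{-5}\right)^{2} - 240 \left(-29\right) = \left(2 \left(- \frac{1}{5}\right)\right)^{2} - -6960 = \left(- \frac{2}{5}\right)^{2} + 6960 = \frac{4}{25} + 6960 = \frac{174004}{25}$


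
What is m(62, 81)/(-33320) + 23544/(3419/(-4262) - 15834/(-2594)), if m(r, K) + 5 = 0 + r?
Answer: 39784325369577/8959048280 ≈ 4440.7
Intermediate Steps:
m(r, K) = -5 + r (m(r, K) = -5 + (0 + r) = -5 + r)
m(62, 81)/(-33320) + 23544/(3419/(-4262) - 15834/(-2594)) = (-5 + 62)/(-33320) + 23544/(3419/(-4262) - 15834/(-2594)) = 57*(-1/33320) + 23544/(3419*(-1/4262) - 15834*(-1/2594)) = -57/33320 + 23544/(-3419/4262 + 7917/1297) = -57/33320 + 23544/(29307811/5527814) = -57/33320 + 23544*(5527814/29307811) = -57/33320 + 1194007824/268879 = 39784325369577/8959048280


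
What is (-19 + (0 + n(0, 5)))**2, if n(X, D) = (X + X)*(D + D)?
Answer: 361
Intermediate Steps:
n(X, D) = 4*D*X (n(X, D) = (2*X)*(2*D) = 4*D*X)
(-19 + (0 + n(0, 5)))**2 = (-19 + (0 + 4*5*0))**2 = (-19 + (0 + 0))**2 = (-19 + 0)**2 = (-19)**2 = 361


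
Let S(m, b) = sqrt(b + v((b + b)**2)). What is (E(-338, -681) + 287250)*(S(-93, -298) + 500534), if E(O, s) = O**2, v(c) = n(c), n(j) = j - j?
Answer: 200961397796 + 401494*I*sqrt(298) ≈ 2.0096e+11 + 6.9309e+6*I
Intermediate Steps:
n(j) = 0
v(c) = 0
S(m, b) = sqrt(b) (S(m, b) = sqrt(b + 0) = sqrt(b))
(E(-338, -681) + 287250)*(S(-93, -298) + 500534) = ((-338)**2 + 287250)*(sqrt(-298) + 500534) = (114244 + 287250)*(I*sqrt(298) + 500534) = 401494*(500534 + I*sqrt(298)) = 200961397796 + 401494*I*sqrt(298)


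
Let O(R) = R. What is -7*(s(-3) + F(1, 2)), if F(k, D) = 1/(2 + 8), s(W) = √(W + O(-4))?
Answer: -7/10 - 7*I*√7 ≈ -0.7 - 18.52*I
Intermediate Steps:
s(W) = √(-4 + W) (s(W) = √(W - 4) = √(-4 + W))
F(k, D) = ⅒ (F(k, D) = 1/10 = ⅒)
-7*(s(-3) + F(1, 2)) = -7*(√(-4 - 3) + ⅒) = -7*(√(-7) + ⅒) = -7*(I*√7 + ⅒) = -7*(⅒ + I*√7) = -7/10 - 7*I*√7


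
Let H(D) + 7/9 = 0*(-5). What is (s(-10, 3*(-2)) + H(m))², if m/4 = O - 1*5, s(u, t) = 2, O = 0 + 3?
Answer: 121/81 ≈ 1.4938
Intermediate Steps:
O = 3
m = -8 (m = 4*(3 - 1*5) = 4*(3 - 5) = 4*(-2) = -8)
H(D) = -7/9 (H(D) = -7/9 + 0*(-5) = -7/9 + 0 = -7/9)
(s(-10, 3*(-2)) + H(m))² = (2 - 7/9)² = (11/9)² = 121/81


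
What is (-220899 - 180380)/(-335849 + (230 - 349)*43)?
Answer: 401279/340966 ≈ 1.1769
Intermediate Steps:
(-220899 - 180380)/(-335849 + (230 - 349)*43) = -401279/(-335849 - 119*43) = -401279/(-335849 - 5117) = -401279/(-340966) = -401279*(-1/340966) = 401279/340966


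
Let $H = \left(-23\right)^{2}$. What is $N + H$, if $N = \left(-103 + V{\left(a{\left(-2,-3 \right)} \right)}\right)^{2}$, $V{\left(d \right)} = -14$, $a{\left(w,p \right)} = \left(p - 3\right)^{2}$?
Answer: $14218$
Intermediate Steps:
$a{\left(w,p \right)} = \left(-3 + p\right)^{2}$
$N = 13689$ ($N = \left(-103 - 14\right)^{2} = \left(-117\right)^{2} = 13689$)
$H = 529$
$N + H = 13689 + 529 = 14218$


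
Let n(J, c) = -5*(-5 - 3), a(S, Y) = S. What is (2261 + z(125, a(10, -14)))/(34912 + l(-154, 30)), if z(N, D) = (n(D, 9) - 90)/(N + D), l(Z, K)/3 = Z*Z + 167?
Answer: 61037/2877147 ≈ 0.021214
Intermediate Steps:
l(Z, K) = 501 + 3*Z**2 (l(Z, K) = 3*(Z*Z + 167) = 3*(Z**2 + 167) = 3*(167 + Z**2) = 501 + 3*Z**2)
n(J, c) = 40 (n(J, c) = -5*(-8) = 40)
z(N, D) = -50/(D + N) (z(N, D) = (40 - 90)/(N + D) = -50/(D + N))
(2261 + z(125, a(10, -14)))/(34912 + l(-154, 30)) = (2261 - 50/(10 + 125))/(34912 + (501 + 3*(-154)**2)) = (2261 - 50/135)/(34912 + (501 + 3*23716)) = (2261 - 50*1/135)/(34912 + (501 + 71148)) = (2261 - 10/27)/(34912 + 71649) = (61037/27)/106561 = (61037/27)*(1/106561) = 61037/2877147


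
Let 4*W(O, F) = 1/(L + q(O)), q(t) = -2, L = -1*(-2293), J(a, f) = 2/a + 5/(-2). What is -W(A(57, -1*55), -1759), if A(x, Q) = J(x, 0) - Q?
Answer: -1/9164 ≈ -0.00010912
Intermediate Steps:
J(a, f) = -5/2 + 2/a (J(a, f) = 2/a + 5*(-1/2) = 2/a - 5/2 = -5/2 + 2/a)
L = 2293
A(x, Q) = -5/2 - Q + 2/x (A(x, Q) = (-5/2 + 2/x) - Q = -5/2 - Q + 2/x)
W(O, F) = 1/9164 (W(O, F) = 1/(4*(2293 - 2)) = (1/4)/2291 = (1/4)*(1/2291) = 1/9164)
-W(A(57, -1*55), -1759) = -1*1/9164 = -1/9164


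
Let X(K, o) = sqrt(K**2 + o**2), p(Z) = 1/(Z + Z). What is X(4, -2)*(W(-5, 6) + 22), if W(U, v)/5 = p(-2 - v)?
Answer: 347*sqrt(5)/8 ≈ 96.990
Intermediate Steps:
p(Z) = 1/(2*Z)
W(U, v) = 5/(2*(-2 - v)) (W(U, v) = 5*(1/(2*(-2 - v))) = 5/(2*(-2 - v)))
X(4, -2)*(W(-5, 6) + 22) = sqrt(4**2 + (-2)**2)*(-5/(4 + 2*6) + 22) = sqrt(16 + 4)*(-5/(4 + 12) + 22) = sqrt(20)*(-5/16 + 22) = (2*sqrt(5))*(-5*1/16 + 22) = (2*sqrt(5))*(-5/16 + 22) = (2*sqrt(5))*(347/16) = 347*sqrt(5)/8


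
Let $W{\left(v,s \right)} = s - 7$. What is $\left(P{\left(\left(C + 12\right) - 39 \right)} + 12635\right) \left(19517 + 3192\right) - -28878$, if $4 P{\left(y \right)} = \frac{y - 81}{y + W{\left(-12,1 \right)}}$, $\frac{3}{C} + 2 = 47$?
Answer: $\frac{567063981639}{1976} \approx 2.8698 \cdot 10^{8}$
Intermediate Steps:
$W{\left(v,s \right)} = -7 + s$ ($W{\left(v,s \right)} = s - 7 = -7 + s$)
$C = \frac{1}{15}$ ($C = \frac{3}{-2 + 47} = \frac{3}{45} = 3 \cdot \frac{1}{45} = \frac{1}{15} \approx 0.066667$)
$P{\left(y \right)} = \frac{-81 + y}{4 \left(-6 + y\right)}$ ($P{\left(y \right)} = \frac{\left(y - 81\right) \frac{1}{y + \left(-7 + 1\right)}}{4} = \frac{\left(-81 + y\right) \frac{1}{y - 6}}{4} = \frac{\left(-81 + y\right) \frac{1}{-6 + y}}{4} = \frac{\frac{1}{-6 + y} \left(-81 + y\right)}{4} = \frac{-81 + y}{4 \left(-6 + y\right)}$)
$\left(P{\left(\left(C + 12\right) - 39 \right)} + 12635\right) \left(19517 + 3192\right) - -28878 = \left(\frac{-81 + \left(\left(\frac{1}{15} + 12\right) - 39\right)}{4 \left(-6 + \left(\left(\frac{1}{15} + 12\right) - 39\right)\right)} + 12635\right) \left(19517 + 3192\right) - -28878 = \left(\frac{-81 + \left(\frac{181}{15} - 39\right)}{4 \left(-6 + \left(\frac{181}{15} - 39\right)\right)} + 12635\right) 22709 + 28878 = \left(\frac{-81 - \frac{404}{15}}{4 \left(-6 - \frac{404}{15}\right)} + 12635\right) 22709 + 28878 = \left(\frac{1}{4} \frac{1}{- \frac{494}{15}} \left(- \frac{1619}{15}\right) + 12635\right) 22709 + 28878 = \left(\frac{1}{4} \left(- \frac{15}{494}\right) \left(- \frac{1619}{15}\right) + 12635\right) 22709 + 28878 = \left(\frac{1619}{1976} + 12635\right) 22709 + 28878 = \frac{24968379}{1976} \cdot 22709 + 28878 = \frac{567006918711}{1976} + 28878 = \frac{567063981639}{1976}$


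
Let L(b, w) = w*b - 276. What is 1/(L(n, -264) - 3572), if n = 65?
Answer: -1/21008 ≈ -4.7601e-5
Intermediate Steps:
L(b, w) = -276 + b*w (L(b, w) = b*w - 276 = -276 + b*w)
1/(L(n, -264) - 3572) = 1/((-276 + 65*(-264)) - 3572) = 1/((-276 - 17160) - 3572) = 1/(-17436 - 3572) = 1/(-21008) = -1/21008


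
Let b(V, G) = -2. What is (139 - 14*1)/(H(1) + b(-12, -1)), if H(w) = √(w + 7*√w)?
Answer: 125/2 + 125*√2/2 ≈ 150.89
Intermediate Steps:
(139 - 14*1)/(H(1) + b(-12, -1)) = (139 - 14*1)/(√(1 + 7*√1) - 2) = (139 - 14)/(√(1 + 7*1) - 2) = 125/(√(1 + 7) - 2) = 125/(√8 - 2) = 125/(2*√2 - 2) = 125/(-2 + 2*√2)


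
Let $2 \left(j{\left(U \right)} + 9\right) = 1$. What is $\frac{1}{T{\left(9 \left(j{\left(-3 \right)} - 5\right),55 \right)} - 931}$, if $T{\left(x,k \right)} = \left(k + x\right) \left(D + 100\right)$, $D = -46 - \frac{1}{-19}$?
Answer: $- \frac{2}{9051} \approx -0.00022097$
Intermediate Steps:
$j{\left(U \right)} = - \frac{17}{2}$ ($j{\left(U \right)} = -9 + \frac{1}{2} \cdot 1 = -9 + \frac{1}{2} = - \frac{17}{2}$)
$D = - \frac{873}{19}$ ($D = -46 - - \frac{1}{19} = -46 + \frac{1}{19} = - \frac{873}{19} \approx -45.947$)
$T{\left(x,k \right)} = \frac{1027 k}{19} + \frac{1027 x}{19}$ ($T{\left(x,k \right)} = \left(k + x\right) \left(- \frac{873}{19} + 100\right) = \left(k + x\right) \frac{1027}{19} = \frac{1027 k}{19} + \frac{1027 x}{19}$)
$\frac{1}{T{\left(9 \left(j{\left(-3 \right)} - 5\right),55 \right)} - 931} = \frac{1}{\left(\frac{1027}{19} \cdot 55 + \frac{1027 \cdot 9 \left(- \frac{17}{2} - 5\right)}{19}\right) - 931} = \frac{1}{\left(\frac{56485}{19} + \frac{1027 \cdot 9 \left(- \frac{27}{2}\right)}{19}\right) - 931} = \frac{1}{\left(\frac{56485}{19} + \frac{1027}{19} \left(- \frac{243}{2}\right)\right) - 931} = \frac{1}{\left(\frac{56485}{19} - \frac{249561}{38}\right) - 931} = \frac{1}{- \frac{7189}{2} - 931} = \frac{1}{- \frac{9051}{2}} = - \frac{2}{9051}$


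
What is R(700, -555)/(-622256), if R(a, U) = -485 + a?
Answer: -215/622256 ≈ -0.00034552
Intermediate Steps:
R(700, -555)/(-622256) = (-485 + 700)/(-622256) = 215*(-1/622256) = -215/622256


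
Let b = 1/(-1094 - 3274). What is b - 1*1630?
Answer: -7119841/4368 ≈ -1630.0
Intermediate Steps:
b = -1/4368 (b = 1/(-4368) = -1/4368 ≈ -0.00022894)
b - 1*1630 = -1/4368 - 1*1630 = -1/4368 - 1630 = -7119841/4368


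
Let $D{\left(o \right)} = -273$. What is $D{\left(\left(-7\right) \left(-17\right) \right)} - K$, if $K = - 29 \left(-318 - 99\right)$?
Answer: $-12366$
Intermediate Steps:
$K = 12093$ ($K = \left(-29\right) \left(-417\right) = 12093$)
$D{\left(\left(-7\right) \left(-17\right) \right)} - K = -273 - 12093 = -12366$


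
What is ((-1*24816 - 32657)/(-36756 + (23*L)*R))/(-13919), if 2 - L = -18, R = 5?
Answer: -57473/479593064 ≈ -0.00011984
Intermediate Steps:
L = 20 (L = 2 - 1*(-18) = 2 + 18 = 20)
((-1*24816 - 32657)/(-36756 + (23*L)*R))/(-13919) = ((-1*24816 - 32657)/(-36756 + (23*20)*5))/(-13919) = ((-24816 - 32657)/(-36756 + 460*5))*(-1/13919) = -57473/(-36756 + 2300)*(-1/13919) = -57473/(-34456)*(-1/13919) = -57473*(-1/34456)*(-1/13919) = (57473/34456)*(-1/13919) = -57473/479593064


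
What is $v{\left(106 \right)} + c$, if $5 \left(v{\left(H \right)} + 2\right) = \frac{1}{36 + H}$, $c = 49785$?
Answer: $\frac{35345931}{710} \approx 49783.0$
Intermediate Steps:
$v{\left(H \right)} = -2 + \frac{1}{5 \left(36 + H\right)}$
$v{\left(106 \right)} + c = \frac{-359 - 1060}{5 \left(36 + 106\right)} + 49785 = \frac{-359 - 1060}{5 \cdot 142} + 49785 = \frac{1}{5} \cdot \frac{1}{142} \left(-1419\right) + 49785 = - \frac{1419}{710} + 49785 = \frac{35345931}{710}$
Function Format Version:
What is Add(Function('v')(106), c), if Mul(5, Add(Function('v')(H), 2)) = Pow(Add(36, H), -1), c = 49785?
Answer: Rational(35345931, 710) ≈ 49783.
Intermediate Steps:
Function('v')(H) = Add(-2, Mul(Rational(1, 5), Pow(Add(36, H), -1)))
Add(Function('v')(106), c) = Add(Mul(Rational(1, 5), Pow(Add(36, 106), -1), Add(-359, Mul(-10, 106))), 49785) = Add(Mul(Rational(1, 5), Pow(142, -1), Add(-359, -1060)), 49785) = Add(Mul(Rational(1, 5), Rational(1, 142), -1419), 49785) = Add(Rational(-1419, 710), 49785) = Rational(35345931, 710)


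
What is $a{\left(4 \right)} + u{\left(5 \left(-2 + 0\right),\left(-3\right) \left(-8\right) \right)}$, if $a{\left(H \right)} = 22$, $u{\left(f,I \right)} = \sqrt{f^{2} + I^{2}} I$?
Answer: $646$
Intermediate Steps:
$u{\left(f,I \right)} = I \sqrt{I^{2} + f^{2}}$ ($u{\left(f,I \right)} = \sqrt{I^{2} + f^{2}} I = I \sqrt{I^{2} + f^{2}}$)
$a{\left(4 \right)} + u{\left(5 \left(-2 + 0\right),\left(-3\right) \left(-8\right) \right)} = 22 + \left(-3\right) \left(-8\right) \sqrt{\left(\left(-3\right) \left(-8\right)\right)^{2} + \left(5 \left(-2 + 0\right)\right)^{2}} = 22 + 24 \sqrt{24^{2} + \left(5 \left(-2\right)\right)^{2}} = 22 + 24 \sqrt{576 + \left(-10\right)^{2}} = 22 + 24 \sqrt{576 + 100} = 22 + 24 \sqrt{676} = 22 + 24 \cdot 26 = 22 + 624 = 646$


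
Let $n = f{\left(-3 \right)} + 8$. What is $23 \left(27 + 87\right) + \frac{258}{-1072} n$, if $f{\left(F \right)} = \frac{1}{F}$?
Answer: $\frac{1404403}{536} \approx 2620.2$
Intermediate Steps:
$n = \frac{23}{3}$ ($n = \frac{1}{-3} + 8 = - \frac{1}{3} + 8 = \frac{23}{3} \approx 7.6667$)
$23 \left(27 + 87\right) + \frac{258}{-1072} n = 23 \left(27 + 87\right) + \frac{258}{-1072} \cdot \frac{23}{3} = 23 \cdot 114 + 258 \left(- \frac{1}{1072}\right) \frac{23}{3} = 2622 - \frac{989}{536} = \frac{1404403}{536}$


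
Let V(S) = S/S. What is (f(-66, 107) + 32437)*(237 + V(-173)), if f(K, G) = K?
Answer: 7704298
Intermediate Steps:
V(S) = 1
(f(-66, 107) + 32437)*(237 + V(-173)) = (-66 + 32437)*(237 + 1) = 32371*238 = 7704298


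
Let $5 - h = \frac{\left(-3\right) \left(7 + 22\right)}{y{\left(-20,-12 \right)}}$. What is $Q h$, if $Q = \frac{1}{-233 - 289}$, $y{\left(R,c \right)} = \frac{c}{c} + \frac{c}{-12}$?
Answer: $- \frac{97}{1044} \approx -0.092912$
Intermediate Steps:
$y{\left(R,c \right)} = 1 - \frac{c}{12}$ ($y{\left(R,c \right)} = 1 + c \left(- \frac{1}{12}\right) = 1 - \frac{c}{12}$)
$h = \frac{97}{2}$ ($h = 5 - \frac{\left(-3\right) \left(7 + 22\right)}{1 - -1} = 5 - \frac{\left(-3\right) 29}{1 + 1} = 5 - - \frac{87}{2} = 5 + \frac{87}{2} = \frac{97}{2} \approx 48.5$)
$Q = - \frac{1}{522}$ ($Q = \frac{1}{-522} = - \frac{1}{522} \approx -0.0019157$)
$Q h = \left(- \frac{1}{522}\right) \frac{97}{2} = - \frac{97}{1044}$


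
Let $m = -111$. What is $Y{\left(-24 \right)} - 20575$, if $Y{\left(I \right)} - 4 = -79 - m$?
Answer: $-20539$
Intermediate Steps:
$Y{\left(I \right)} = 36$ ($Y{\left(I \right)} = 4 - -32 = 4 + \left(-79 + 111\right) = 4 + 32 = 36$)
$Y{\left(-24 \right)} - 20575 = 36 - 20575 = -20539$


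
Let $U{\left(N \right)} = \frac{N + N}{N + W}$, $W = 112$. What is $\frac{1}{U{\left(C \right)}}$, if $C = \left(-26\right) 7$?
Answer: $\frac{5}{26} \approx 0.19231$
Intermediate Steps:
$C = -182$
$U{\left(N \right)} = \frac{2 N}{112 + N}$ ($U{\left(N \right)} = \frac{N + N}{N + 112} = \frac{2 N}{112 + N}$)
$\frac{1}{U{\left(C \right)}} = \frac{1}{2 \left(-182\right) \frac{1}{112 - 182}} = \frac{1}{2 \left(-182\right) \frac{1}{-70}} = \frac{1}{2 \left(-182\right) \left(- \frac{1}{70}\right)} = \frac{1}{\frac{26}{5}} = \frac{5}{26}$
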